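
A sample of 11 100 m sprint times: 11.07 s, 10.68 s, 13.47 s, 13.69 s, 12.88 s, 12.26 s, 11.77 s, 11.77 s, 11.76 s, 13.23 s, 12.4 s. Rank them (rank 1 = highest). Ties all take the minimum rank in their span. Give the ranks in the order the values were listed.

Sorted (descending): 13.69, 13.47, 13.23, 12.88, 12.4, 12.26, 11.77, 11.77, 11.76, 11.07, 10.68
The 2 values of 11.77 occupy positions 7–8 → each gets rank 7.

10, 11, 2, 1, 4, 6, 7, 7, 9, 3, 5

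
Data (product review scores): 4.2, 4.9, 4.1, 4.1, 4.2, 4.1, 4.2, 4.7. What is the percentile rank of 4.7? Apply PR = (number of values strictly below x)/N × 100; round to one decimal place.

N = 8.
Strictly below 4.7: 6. Equal to 4.7: 1.
PR = 6/8 × 100 = 75.0

75.0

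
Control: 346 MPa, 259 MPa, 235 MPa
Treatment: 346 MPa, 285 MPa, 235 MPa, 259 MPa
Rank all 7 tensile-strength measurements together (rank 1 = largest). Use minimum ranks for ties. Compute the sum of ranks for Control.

11

Sorted (descending): 346, 346, 285, 259, 259, 235, 235
The 2 values of 346 occupy positions 1–2 → each gets rank 1.
The 2 values of 259 occupy positions 4–5 → each gets rank 4.
The 2 values of 235 occupy positions 6–7 → each gets rank 6.
Control values → pooled ranks: 346→1, 259→4, 235→6
Rank sum = 1 + 4 + 6 = 11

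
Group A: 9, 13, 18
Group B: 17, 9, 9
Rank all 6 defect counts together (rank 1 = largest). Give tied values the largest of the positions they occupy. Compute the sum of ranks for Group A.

Sorted (descending): 18, 17, 13, 9, 9, 9
The 3 values of 9 occupy positions 4–6 → each gets rank 6.
Group A values → pooled ranks: 9→6, 13→3, 18→1
Rank sum = 6 + 3 + 1 = 10

10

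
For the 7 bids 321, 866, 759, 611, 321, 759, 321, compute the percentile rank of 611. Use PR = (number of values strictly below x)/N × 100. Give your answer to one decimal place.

N = 7.
Strictly below 611: 3. Equal to 611: 1.
PR = 3/7 × 100 = 42.9

42.9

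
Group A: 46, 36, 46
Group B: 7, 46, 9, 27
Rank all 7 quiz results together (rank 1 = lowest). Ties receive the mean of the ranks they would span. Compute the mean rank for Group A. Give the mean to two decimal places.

Sorted (ascending): 7, 9, 27, 36, 46, 46, 46
The 3 values of 46 occupy positions 5–7 → average rank 6.
Group A values → pooled ranks: 46→6, 36→4, 46→6
Mean rank = (6 + 4 + 6) / 3 = 5.33

5.33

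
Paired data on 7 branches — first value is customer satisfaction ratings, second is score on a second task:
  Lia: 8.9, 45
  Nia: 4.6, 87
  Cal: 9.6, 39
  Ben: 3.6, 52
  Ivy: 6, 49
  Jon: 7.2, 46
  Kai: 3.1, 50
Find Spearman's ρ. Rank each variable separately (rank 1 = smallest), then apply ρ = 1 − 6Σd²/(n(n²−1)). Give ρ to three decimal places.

Ranks of variable 1: 6, 3, 7, 2, 4, 5, 1
Ranks of variable 2: 2, 7, 1, 6, 4, 3, 5
d = r₁ − r₂: 4, -4, 6, -4, 0, 2, -4
d²: 16, 16, 36, 16, 0, 4, 16; Σd² = 104
ρ = 1 − 6·104/(7·48) = 1 − 624/336 = -0.857

-0.857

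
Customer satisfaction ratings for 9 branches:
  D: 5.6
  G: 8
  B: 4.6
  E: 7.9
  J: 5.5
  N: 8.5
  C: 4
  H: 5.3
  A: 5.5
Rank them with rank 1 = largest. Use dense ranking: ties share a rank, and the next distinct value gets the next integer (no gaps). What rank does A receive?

5

Sorted (descending): 8.5, 8, 7.9, 5.6, 5.5, 5.5, 5.3, 4.6, 4
The 2 values of 5.5 share dense rank 5.
Remaining distinct values take the next consecutive integers.
A has value 5.5 → rank 5.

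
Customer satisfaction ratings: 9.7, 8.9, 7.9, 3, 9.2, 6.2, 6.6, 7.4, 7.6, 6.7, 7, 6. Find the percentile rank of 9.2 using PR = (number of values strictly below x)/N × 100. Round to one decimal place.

N = 12.
Strictly below 9.2: 10. Equal to 9.2: 1.
PR = 10/12 × 100 = 83.3

83.3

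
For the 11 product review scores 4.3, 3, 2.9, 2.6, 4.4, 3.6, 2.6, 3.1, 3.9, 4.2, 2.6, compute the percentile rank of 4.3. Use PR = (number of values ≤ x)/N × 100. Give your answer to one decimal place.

90.9

N = 11.
Strictly below 4.3: 9. Equal to 4.3: 1.
PR = 10/11 × 100 = 90.9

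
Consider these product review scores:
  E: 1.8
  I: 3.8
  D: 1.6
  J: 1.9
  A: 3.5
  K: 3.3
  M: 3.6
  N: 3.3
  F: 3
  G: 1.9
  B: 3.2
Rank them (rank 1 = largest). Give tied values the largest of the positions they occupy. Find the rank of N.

Sorted (descending): 3.8, 3.6, 3.5, 3.3, 3.3, 3.2, 3, 1.9, 1.9, 1.8, 1.6
The 2 values of 3.3 occupy positions 4–5 → each gets rank 5.
The 2 values of 1.9 occupy positions 8–9 → each gets rank 9.
N has value 3.3 → rank 5.

5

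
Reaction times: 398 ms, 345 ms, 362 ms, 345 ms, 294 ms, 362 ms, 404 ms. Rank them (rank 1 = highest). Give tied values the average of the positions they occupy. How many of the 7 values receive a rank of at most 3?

Sorted (descending): 404, 398, 362, 362, 345, 345, 294
The 2 values of 362 occupy positions 3–4 → average rank (3+4)/2 = 3.5.
The 2 values of 345 occupy positions 5–6 → average rank (5+6)/2 = 5.5.
Ranks ≤ 3: {1, 2} → 2 values.

2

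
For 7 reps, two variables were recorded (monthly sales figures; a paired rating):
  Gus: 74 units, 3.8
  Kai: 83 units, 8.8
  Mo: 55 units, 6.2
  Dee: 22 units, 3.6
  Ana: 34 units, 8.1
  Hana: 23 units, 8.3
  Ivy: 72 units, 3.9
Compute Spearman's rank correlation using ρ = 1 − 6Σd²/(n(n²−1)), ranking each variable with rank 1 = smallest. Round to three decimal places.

0.286

Ranks of variable 1: 6, 7, 4, 1, 3, 2, 5
Ranks of variable 2: 2, 7, 4, 1, 5, 6, 3
d = r₁ − r₂: 4, 0, 0, 0, -2, -4, 2
d²: 16, 0, 0, 0, 4, 16, 4; Σd² = 40
ρ = 1 − 6·40/(7·48) = 1 − 240/336 = 0.286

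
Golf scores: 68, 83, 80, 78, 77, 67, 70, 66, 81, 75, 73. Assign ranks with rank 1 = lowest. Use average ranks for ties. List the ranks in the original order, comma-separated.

Sorted (ascending): 66, 67, 68, 70, 73, 75, 77, 78, 80, 81, 83
No ties — each value takes its position as its rank.

3, 11, 9, 8, 7, 2, 4, 1, 10, 6, 5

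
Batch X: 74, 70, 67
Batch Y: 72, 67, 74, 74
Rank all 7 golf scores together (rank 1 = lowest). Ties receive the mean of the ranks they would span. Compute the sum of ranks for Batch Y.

17.5

Sorted (ascending): 67, 67, 70, 72, 74, 74, 74
The 2 values of 67 occupy positions 1–2 → average rank (1+2)/2 = 1.5.
The 3 values of 74 occupy positions 5–7 → average rank 6.
Batch Y values → pooled ranks: 72→4, 67→1.5, 74→6, 74→6
Rank sum = 4 + 1.5 + 6 + 6 = 17.5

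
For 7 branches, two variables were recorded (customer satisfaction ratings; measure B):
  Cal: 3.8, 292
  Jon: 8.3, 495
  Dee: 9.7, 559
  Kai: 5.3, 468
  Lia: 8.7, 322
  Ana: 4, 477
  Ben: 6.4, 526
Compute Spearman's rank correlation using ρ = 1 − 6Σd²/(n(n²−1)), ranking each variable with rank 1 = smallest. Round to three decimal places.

0.571

Ranks of variable 1: 1, 5, 7, 3, 6, 2, 4
Ranks of variable 2: 1, 5, 7, 3, 2, 4, 6
d = r₁ − r₂: 0, 0, 0, 0, 4, -2, -2
d²: 0, 0, 0, 0, 16, 4, 4; Σd² = 24
ρ = 1 − 6·24/(7·48) = 1 − 144/336 = 0.571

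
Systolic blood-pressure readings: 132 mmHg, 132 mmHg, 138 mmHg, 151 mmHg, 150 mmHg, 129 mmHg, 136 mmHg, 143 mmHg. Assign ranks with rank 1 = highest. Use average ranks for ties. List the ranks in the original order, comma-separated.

Sorted (descending): 151, 150, 143, 138, 136, 132, 132, 129
The 2 values of 132 occupy positions 6–7 → average rank (6+7)/2 = 6.5.

6.5, 6.5, 4, 1, 2, 8, 5, 3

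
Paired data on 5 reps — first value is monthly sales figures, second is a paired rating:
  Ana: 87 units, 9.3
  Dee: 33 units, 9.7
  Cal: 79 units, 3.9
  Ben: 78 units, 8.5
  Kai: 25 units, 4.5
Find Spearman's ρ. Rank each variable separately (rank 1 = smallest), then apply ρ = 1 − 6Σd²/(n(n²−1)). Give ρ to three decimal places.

0.000

Ranks of variable 1: 5, 2, 4, 3, 1
Ranks of variable 2: 4, 5, 1, 3, 2
d = r₁ − r₂: 1, -3, 3, 0, -1
d²: 1, 9, 9, 0, 1; Σd² = 20
ρ = 1 − 6·20/(5·24) = 1 − 120/120 = 0.000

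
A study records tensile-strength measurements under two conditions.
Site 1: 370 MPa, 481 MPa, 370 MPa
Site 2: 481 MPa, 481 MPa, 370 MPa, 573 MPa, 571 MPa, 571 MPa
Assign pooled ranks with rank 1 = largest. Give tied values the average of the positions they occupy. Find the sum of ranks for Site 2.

Sorted (descending): 573, 571, 571, 481, 481, 481, 370, 370, 370
The 2 values of 571 occupy positions 2–3 → average rank (2+3)/2 = 2.5.
The 3 values of 481 occupy positions 4–6 → average rank 5.
The 3 values of 370 occupy positions 7–9 → average rank 8.
Site 2 values → pooled ranks: 481→5, 481→5, 370→8, 573→1, 571→2.5, 571→2.5
Rank sum = 5 + 5 + 8 + 1 + 2.5 + 2.5 = 24

24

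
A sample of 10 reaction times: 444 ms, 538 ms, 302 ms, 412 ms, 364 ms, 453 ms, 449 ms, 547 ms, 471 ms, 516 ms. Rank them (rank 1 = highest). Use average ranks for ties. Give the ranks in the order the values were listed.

7, 2, 10, 8, 9, 5, 6, 1, 4, 3

Sorted (descending): 547, 538, 516, 471, 453, 449, 444, 412, 364, 302
No ties — each value takes its position as its rank.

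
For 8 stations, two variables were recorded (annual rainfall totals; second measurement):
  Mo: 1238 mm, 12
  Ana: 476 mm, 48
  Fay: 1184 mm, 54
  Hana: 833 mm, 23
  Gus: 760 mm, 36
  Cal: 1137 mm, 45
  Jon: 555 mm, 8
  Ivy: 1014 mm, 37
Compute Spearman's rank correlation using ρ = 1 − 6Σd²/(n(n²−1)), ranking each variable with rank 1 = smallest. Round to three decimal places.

Ranks of variable 1: 8, 1, 7, 4, 3, 6, 2, 5
Ranks of variable 2: 2, 7, 8, 3, 4, 6, 1, 5
d = r₁ − r₂: 6, -6, -1, 1, -1, 0, 1, 0
d²: 36, 36, 1, 1, 1, 0, 1, 0; Σd² = 76
ρ = 1 − 6·76/(8·63) = 1 − 456/504 = 0.095

0.095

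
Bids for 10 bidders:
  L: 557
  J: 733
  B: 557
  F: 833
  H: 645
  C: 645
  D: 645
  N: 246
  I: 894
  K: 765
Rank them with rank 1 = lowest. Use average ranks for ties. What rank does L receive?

Sorted (ascending): 246, 557, 557, 645, 645, 645, 733, 765, 833, 894
The 2 values of 557 occupy positions 2–3 → average rank (2+3)/2 = 2.5.
The 3 values of 645 occupy positions 4–6 → average rank 5.
L has value 557 → rank 2.5.

2.5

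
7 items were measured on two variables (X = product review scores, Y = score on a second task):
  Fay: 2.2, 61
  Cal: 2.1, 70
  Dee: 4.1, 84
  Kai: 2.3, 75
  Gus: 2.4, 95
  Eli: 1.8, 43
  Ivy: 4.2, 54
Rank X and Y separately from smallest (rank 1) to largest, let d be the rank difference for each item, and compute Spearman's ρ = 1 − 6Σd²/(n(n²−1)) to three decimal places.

Ranks of variable 1: 3, 2, 6, 4, 5, 1, 7
Ranks of variable 2: 3, 4, 6, 5, 7, 1, 2
d = r₁ − r₂: 0, -2, 0, -1, -2, 0, 5
d²: 0, 4, 0, 1, 4, 0, 25; Σd² = 34
ρ = 1 − 6·34/(7·48) = 1 − 204/336 = 0.393

0.393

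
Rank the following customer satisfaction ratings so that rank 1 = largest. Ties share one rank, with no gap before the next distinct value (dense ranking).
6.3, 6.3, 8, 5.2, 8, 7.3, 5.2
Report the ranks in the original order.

3, 3, 1, 4, 1, 2, 4

Sorted (descending): 8, 8, 7.3, 6.3, 6.3, 5.2, 5.2
The 2 values of 8 share dense rank 1.
The 2 values of 6.3 share dense rank 3.
The 2 values of 5.2 share dense rank 4.
Remaining distinct values take the next consecutive integers.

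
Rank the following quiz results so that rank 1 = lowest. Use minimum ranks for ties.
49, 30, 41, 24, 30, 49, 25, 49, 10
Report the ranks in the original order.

Sorted (ascending): 10, 24, 25, 30, 30, 41, 49, 49, 49
The 2 values of 30 occupy positions 4–5 → each gets rank 4.
The 3 values of 49 occupy positions 7–9 → each gets rank 7.

7, 4, 6, 2, 4, 7, 3, 7, 1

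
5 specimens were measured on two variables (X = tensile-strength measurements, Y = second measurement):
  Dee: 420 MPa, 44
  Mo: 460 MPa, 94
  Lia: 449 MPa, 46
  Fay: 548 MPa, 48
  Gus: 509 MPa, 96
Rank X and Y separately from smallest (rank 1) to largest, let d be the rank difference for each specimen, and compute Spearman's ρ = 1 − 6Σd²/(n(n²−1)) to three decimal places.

0.700

Ranks of variable 1: 1, 3, 2, 5, 4
Ranks of variable 2: 1, 4, 2, 3, 5
d = r₁ − r₂: 0, -1, 0, 2, -1
d²: 0, 1, 0, 4, 1; Σd² = 6
ρ = 1 − 6·6/(5·24) = 1 − 36/120 = 0.700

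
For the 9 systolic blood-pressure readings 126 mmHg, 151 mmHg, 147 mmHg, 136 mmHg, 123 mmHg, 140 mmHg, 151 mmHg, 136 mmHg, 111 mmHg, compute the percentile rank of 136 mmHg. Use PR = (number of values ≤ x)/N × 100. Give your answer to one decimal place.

55.6

N = 9.
Strictly below 136: 3. Equal to 136: 2.
PR = 5/9 × 100 = 55.6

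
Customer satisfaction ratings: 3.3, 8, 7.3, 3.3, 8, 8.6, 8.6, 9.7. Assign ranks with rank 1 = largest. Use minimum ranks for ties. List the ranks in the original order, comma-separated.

7, 4, 6, 7, 4, 2, 2, 1

Sorted (descending): 9.7, 8.6, 8.6, 8, 8, 7.3, 3.3, 3.3
The 2 values of 8.6 occupy positions 2–3 → each gets rank 2.
The 2 values of 8 occupy positions 4–5 → each gets rank 4.
The 2 values of 3.3 occupy positions 7–8 → each gets rank 7.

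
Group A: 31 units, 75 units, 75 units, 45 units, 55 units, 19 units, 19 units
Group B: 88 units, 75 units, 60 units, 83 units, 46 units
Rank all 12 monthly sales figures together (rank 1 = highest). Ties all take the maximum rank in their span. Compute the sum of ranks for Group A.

60

Sorted (descending): 88, 83, 75, 75, 75, 60, 55, 46, 45, 31, 19, 19
The 3 values of 75 occupy positions 3–5 → each gets rank 5.
The 2 values of 19 occupy positions 11–12 → each gets rank 12.
Group A values → pooled ranks: 31→10, 75→5, 75→5, 45→9, 55→7, 19→12, 19→12
Rank sum = 10 + 5 + 5 + 9 + 7 + 12 + 12 = 60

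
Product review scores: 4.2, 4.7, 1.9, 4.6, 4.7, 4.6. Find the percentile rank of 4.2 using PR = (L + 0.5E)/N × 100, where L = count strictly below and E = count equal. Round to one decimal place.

N = 6.
Strictly below 4.2: 1. Equal to 4.2: 1.
PR = (1 + 0.5·1)/6 × 100 = 25.0

25.0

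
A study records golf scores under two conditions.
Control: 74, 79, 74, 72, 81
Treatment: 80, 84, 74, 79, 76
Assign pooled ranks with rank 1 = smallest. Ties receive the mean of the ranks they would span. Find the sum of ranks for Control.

Sorted (ascending): 72, 74, 74, 74, 76, 79, 79, 80, 81, 84
The 3 values of 74 occupy positions 2–4 → average rank 3.
The 2 values of 79 occupy positions 6–7 → average rank (6+7)/2 = 6.5.
Control values → pooled ranks: 74→3, 79→6.5, 74→3, 72→1, 81→9
Rank sum = 3 + 6.5 + 3 + 1 + 9 = 22.5

22.5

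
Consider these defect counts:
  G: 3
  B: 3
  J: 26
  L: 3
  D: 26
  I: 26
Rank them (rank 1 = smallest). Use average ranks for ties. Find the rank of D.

5

Sorted (ascending): 3, 3, 3, 26, 26, 26
The 3 values of 3 occupy positions 1–3 → average rank 2.
The 3 values of 26 occupy positions 4–6 → average rank 5.
D has value 26 → rank 5.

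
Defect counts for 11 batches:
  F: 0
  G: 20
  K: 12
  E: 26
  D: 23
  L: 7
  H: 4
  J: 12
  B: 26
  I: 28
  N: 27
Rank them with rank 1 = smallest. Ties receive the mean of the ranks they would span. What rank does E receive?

8.5

Sorted (ascending): 0, 4, 7, 12, 12, 20, 23, 26, 26, 27, 28
The 2 values of 12 occupy positions 4–5 → average rank (4+5)/2 = 4.5.
The 2 values of 26 occupy positions 8–9 → average rank (8+9)/2 = 8.5.
E has value 26 → rank 8.5.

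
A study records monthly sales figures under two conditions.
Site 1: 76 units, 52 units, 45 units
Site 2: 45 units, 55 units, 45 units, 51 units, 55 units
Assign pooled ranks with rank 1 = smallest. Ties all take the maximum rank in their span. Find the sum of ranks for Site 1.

16

Sorted (ascending): 45, 45, 45, 51, 52, 55, 55, 76
The 3 values of 45 occupy positions 1–3 → each gets rank 3.
The 2 values of 55 occupy positions 6–7 → each gets rank 7.
Site 1 values → pooled ranks: 76→8, 52→5, 45→3
Rank sum = 8 + 5 + 3 = 16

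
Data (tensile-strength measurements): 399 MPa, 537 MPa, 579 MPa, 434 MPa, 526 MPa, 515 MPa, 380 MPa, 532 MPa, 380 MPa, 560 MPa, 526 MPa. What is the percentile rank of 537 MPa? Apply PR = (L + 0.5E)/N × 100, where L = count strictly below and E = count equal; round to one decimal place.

77.3

N = 11.
Strictly below 537: 8. Equal to 537: 1.
PR = (8 + 0.5·1)/11 × 100 = 77.3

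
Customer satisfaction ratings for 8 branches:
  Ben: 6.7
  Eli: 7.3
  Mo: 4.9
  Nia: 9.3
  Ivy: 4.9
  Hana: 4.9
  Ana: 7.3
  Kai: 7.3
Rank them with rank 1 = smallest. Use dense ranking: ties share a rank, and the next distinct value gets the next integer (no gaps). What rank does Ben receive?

Sorted (ascending): 4.9, 4.9, 4.9, 6.7, 7.3, 7.3, 7.3, 9.3
The 3 values of 4.9 share dense rank 1.
The 3 values of 7.3 share dense rank 3.
Remaining distinct values take the next consecutive integers.
Ben has value 6.7 → rank 2.

2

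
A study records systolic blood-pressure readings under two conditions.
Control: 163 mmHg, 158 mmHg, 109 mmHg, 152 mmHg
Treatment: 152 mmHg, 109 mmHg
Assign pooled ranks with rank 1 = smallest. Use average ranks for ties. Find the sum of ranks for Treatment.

Sorted (ascending): 109, 109, 152, 152, 158, 163
The 2 values of 109 occupy positions 1–2 → average rank (1+2)/2 = 1.5.
The 2 values of 152 occupy positions 3–4 → average rank (3+4)/2 = 3.5.
Treatment values → pooled ranks: 152→3.5, 109→1.5
Rank sum = 3.5 + 1.5 = 5

5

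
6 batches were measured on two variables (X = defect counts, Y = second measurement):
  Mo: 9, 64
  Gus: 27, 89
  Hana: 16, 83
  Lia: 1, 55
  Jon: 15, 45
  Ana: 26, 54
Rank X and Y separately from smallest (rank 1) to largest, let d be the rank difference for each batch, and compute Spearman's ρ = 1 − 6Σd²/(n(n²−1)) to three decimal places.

Ranks of variable 1: 2, 6, 4, 1, 3, 5
Ranks of variable 2: 4, 6, 5, 3, 1, 2
d = r₁ − r₂: -2, 0, -1, -2, 2, 3
d²: 4, 0, 1, 4, 4, 9; Σd² = 22
ρ = 1 − 6·22/(6·35) = 1 − 132/210 = 0.371

0.371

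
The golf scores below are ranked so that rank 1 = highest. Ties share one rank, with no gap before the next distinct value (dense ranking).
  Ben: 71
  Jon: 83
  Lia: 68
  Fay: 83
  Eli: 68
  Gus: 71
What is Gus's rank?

Sorted (descending): 83, 83, 71, 71, 68, 68
The 2 values of 83 share dense rank 1.
The 2 values of 71 share dense rank 2.
The 2 values of 68 share dense rank 3.
Gus has value 71 → rank 2.

2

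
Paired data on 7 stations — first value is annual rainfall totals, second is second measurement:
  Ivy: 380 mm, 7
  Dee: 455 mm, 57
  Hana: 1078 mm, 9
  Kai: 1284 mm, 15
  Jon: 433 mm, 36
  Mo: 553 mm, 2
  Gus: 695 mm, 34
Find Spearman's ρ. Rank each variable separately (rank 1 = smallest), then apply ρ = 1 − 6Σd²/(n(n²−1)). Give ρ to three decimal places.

Ranks of variable 1: 1, 3, 6, 7, 2, 4, 5
Ranks of variable 2: 2, 7, 3, 4, 6, 1, 5
d = r₁ − r₂: -1, -4, 3, 3, -4, 3, 0
d²: 1, 16, 9, 9, 16, 9, 0; Σd² = 60
ρ = 1 − 6·60/(7·48) = 1 − 360/336 = -0.071

-0.071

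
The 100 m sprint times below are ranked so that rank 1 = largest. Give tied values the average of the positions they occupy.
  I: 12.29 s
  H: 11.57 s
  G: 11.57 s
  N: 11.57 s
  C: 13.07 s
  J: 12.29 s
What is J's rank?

2.5

Sorted (descending): 13.07, 12.29, 12.29, 11.57, 11.57, 11.57
The 2 values of 12.29 occupy positions 2–3 → average rank (2+3)/2 = 2.5.
The 3 values of 11.57 occupy positions 4–6 → average rank 5.
J has value 12.29 s → rank 2.5.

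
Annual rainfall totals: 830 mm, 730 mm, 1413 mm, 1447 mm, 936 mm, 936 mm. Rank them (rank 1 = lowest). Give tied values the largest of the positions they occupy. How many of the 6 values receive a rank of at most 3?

2

Sorted (ascending): 730, 830, 936, 936, 1413, 1447
The 2 values of 936 occupy positions 3–4 → each gets rank 4.
Ranks ≤ 3: {1, 2} → 2 values.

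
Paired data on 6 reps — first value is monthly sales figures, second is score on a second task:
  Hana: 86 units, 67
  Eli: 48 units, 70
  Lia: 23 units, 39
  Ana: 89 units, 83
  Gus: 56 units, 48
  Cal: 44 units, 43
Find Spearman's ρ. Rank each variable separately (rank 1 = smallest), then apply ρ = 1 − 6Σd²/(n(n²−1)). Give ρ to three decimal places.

Ranks of variable 1: 5, 3, 1, 6, 4, 2
Ranks of variable 2: 4, 5, 1, 6, 3, 2
d = r₁ − r₂: 1, -2, 0, 0, 1, 0
d²: 1, 4, 0, 0, 1, 0; Σd² = 6
ρ = 1 − 6·6/(6·35) = 1 − 36/210 = 0.829

0.829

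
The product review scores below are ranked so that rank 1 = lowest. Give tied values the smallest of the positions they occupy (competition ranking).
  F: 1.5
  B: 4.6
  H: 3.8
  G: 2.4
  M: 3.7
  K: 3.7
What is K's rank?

Sorted (ascending): 1.5, 2.4, 3.7, 3.7, 3.8, 4.6
The 2 values of 3.7 occupy positions 3–4 → each gets rank 3.
K has value 3.7 → rank 3.

3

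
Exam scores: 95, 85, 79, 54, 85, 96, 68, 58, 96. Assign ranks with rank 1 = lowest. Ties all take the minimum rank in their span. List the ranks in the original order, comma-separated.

Sorted (ascending): 54, 58, 68, 79, 85, 85, 95, 96, 96
The 2 values of 85 occupy positions 5–6 → each gets rank 5.
The 2 values of 96 occupy positions 8–9 → each gets rank 8.

7, 5, 4, 1, 5, 8, 3, 2, 8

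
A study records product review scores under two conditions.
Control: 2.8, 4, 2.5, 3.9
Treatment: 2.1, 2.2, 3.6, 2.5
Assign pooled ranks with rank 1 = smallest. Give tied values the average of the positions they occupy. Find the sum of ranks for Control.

Sorted (ascending): 2.1, 2.2, 2.5, 2.5, 2.8, 3.6, 3.9, 4
The 2 values of 2.5 occupy positions 3–4 → average rank (3+4)/2 = 3.5.
Control values → pooled ranks: 2.8→5, 4→8, 2.5→3.5, 3.9→7
Rank sum = 5 + 8 + 3.5 + 7 = 23.5

23.5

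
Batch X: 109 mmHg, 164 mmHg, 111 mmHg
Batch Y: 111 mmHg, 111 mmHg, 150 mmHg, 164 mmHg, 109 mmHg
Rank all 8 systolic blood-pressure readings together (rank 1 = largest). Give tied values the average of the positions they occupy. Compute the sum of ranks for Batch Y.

Sorted (descending): 164, 164, 150, 111, 111, 111, 109, 109
The 2 values of 164 occupy positions 1–2 → average rank (1+2)/2 = 1.5.
The 3 values of 111 occupy positions 4–6 → average rank 5.
The 2 values of 109 occupy positions 7–8 → average rank (7+8)/2 = 7.5.
Batch Y values → pooled ranks: 111→5, 111→5, 150→3, 164→1.5, 109→7.5
Rank sum = 5 + 5 + 3 + 1.5 + 7.5 = 22

22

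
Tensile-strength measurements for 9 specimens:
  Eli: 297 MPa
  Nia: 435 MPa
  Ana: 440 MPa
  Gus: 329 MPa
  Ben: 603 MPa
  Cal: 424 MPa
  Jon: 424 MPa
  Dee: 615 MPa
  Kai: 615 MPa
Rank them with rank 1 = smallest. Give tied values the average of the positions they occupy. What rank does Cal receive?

Sorted (ascending): 297, 329, 424, 424, 435, 440, 603, 615, 615
The 2 values of 424 occupy positions 3–4 → average rank (3+4)/2 = 3.5.
The 2 values of 615 occupy positions 8–9 → average rank (8+9)/2 = 8.5.
Cal has value 424 MPa → rank 3.5.

3.5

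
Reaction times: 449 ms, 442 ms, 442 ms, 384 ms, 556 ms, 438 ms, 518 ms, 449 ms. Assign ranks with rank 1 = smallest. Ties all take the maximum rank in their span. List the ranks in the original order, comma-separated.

6, 4, 4, 1, 8, 2, 7, 6

Sorted (ascending): 384, 438, 442, 442, 449, 449, 518, 556
The 2 values of 442 occupy positions 3–4 → each gets rank 4.
The 2 values of 449 occupy positions 5–6 → each gets rank 6.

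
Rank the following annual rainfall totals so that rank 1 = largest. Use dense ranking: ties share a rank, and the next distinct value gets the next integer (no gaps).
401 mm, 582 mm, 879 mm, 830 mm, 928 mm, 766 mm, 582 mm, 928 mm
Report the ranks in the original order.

Sorted (descending): 928, 928, 879, 830, 766, 582, 582, 401
The 2 values of 928 share dense rank 1.
The 2 values of 582 share dense rank 5.
Remaining distinct values take the next consecutive integers.

6, 5, 2, 3, 1, 4, 5, 1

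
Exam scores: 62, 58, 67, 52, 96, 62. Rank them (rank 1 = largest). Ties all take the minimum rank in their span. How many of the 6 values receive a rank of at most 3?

4

Sorted (descending): 96, 67, 62, 62, 58, 52
The 2 values of 62 occupy positions 3–4 → each gets rank 3.
Ranks ≤ 3: {1, 2, 3, 3} → 4 values.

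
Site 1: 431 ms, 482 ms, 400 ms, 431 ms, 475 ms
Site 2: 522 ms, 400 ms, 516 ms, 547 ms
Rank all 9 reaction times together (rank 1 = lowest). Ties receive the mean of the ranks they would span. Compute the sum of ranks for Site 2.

25.5

Sorted (ascending): 400, 400, 431, 431, 475, 482, 516, 522, 547
The 2 values of 400 occupy positions 1–2 → average rank (1+2)/2 = 1.5.
The 2 values of 431 occupy positions 3–4 → average rank (3+4)/2 = 3.5.
Site 2 values → pooled ranks: 522→8, 400→1.5, 516→7, 547→9
Rank sum = 8 + 1.5 + 7 + 9 = 25.5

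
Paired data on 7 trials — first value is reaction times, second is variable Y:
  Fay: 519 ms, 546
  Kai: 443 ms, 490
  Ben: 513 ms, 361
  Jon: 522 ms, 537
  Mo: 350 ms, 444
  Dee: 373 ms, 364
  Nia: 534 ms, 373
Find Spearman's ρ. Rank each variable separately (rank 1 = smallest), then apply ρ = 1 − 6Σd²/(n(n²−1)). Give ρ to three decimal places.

0.250

Ranks of variable 1: 5, 3, 4, 6, 1, 2, 7
Ranks of variable 2: 7, 5, 1, 6, 4, 2, 3
d = r₁ − r₂: -2, -2, 3, 0, -3, 0, 4
d²: 4, 4, 9, 0, 9, 0, 16; Σd² = 42
ρ = 1 − 6·42/(7·48) = 1 − 252/336 = 0.250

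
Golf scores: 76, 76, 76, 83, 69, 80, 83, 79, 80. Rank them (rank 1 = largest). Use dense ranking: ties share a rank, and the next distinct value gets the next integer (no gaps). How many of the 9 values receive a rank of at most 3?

5

Sorted (descending): 83, 83, 80, 80, 79, 76, 76, 76, 69
The 2 values of 83 share dense rank 1.
The 2 values of 80 share dense rank 2.
The 3 values of 76 share dense rank 4.
Remaining distinct values take the next consecutive integers.
Ranks ≤ 3: {1, 1, 2, 2, 3} → 5 values.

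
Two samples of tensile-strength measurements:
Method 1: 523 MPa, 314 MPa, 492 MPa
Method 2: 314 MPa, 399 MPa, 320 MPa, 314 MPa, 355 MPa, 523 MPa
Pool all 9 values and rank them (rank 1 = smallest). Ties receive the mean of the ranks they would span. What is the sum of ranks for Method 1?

Sorted (ascending): 314, 314, 314, 320, 355, 399, 492, 523, 523
The 3 values of 314 occupy positions 1–3 → average rank 2.
The 2 values of 523 occupy positions 8–9 → average rank (8+9)/2 = 8.5.
Method 1 values → pooled ranks: 523→8.5, 314→2, 492→7
Rank sum = 8.5 + 2 + 7 = 17.5

17.5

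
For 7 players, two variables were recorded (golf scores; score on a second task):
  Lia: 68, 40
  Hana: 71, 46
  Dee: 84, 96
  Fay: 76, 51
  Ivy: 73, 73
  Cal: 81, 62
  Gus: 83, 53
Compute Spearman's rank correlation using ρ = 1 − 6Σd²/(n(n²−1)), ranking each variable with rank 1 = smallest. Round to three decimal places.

0.750

Ranks of variable 1: 1, 2, 7, 4, 3, 5, 6
Ranks of variable 2: 1, 2, 7, 3, 6, 5, 4
d = r₁ − r₂: 0, 0, 0, 1, -3, 0, 2
d²: 0, 0, 0, 1, 9, 0, 4; Σd² = 14
ρ = 1 − 6·14/(7·48) = 1 − 84/336 = 0.750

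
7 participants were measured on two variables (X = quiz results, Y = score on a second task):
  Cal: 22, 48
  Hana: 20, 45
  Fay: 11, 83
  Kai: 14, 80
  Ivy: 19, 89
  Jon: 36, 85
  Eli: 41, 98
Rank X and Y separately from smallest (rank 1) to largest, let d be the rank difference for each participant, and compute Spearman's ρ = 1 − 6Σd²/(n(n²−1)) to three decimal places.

0.321

Ranks of variable 1: 5, 4, 1, 2, 3, 6, 7
Ranks of variable 2: 2, 1, 4, 3, 6, 5, 7
d = r₁ − r₂: 3, 3, -3, -1, -3, 1, 0
d²: 9, 9, 9, 1, 9, 1, 0; Σd² = 38
ρ = 1 − 6·38/(7·48) = 1 − 228/336 = 0.321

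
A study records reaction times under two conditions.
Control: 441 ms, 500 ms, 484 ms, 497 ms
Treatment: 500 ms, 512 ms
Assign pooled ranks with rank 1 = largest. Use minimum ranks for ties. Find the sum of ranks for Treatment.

3

Sorted (descending): 512, 500, 500, 497, 484, 441
The 2 values of 500 occupy positions 2–3 → each gets rank 2.
Treatment values → pooled ranks: 500→2, 512→1
Rank sum = 2 + 1 = 3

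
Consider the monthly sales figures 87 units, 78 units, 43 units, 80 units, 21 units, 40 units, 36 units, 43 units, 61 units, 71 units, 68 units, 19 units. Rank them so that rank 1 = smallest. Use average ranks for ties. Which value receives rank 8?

Sorted (ascending): 19, 21, 36, 40, 43, 43, 61, 68, 71, 78, 80, 87
The 2 values of 43 occupy positions 5–6 → average rank (5+6)/2 = 5.5.
Rank 8 → value 68.

68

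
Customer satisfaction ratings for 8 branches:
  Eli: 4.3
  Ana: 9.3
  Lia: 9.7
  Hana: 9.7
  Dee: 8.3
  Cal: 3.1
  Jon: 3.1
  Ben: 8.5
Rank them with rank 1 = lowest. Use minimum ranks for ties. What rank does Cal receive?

Sorted (ascending): 3.1, 3.1, 4.3, 8.3, 8.5, 9.3, 9.7, 9.7
The 2 values of 3.1 occupy positions 1–2 → each gets rank 1.
The 2 values of 9.7 occupy positions 7–8 → each gets rank 7.
Cal has value 3.1 → rank 1.

1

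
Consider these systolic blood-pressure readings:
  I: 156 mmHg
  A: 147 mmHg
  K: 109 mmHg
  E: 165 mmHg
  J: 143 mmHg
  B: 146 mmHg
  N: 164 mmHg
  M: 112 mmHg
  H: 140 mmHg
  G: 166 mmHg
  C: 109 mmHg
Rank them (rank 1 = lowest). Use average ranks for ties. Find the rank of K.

Sorted (ascending): 109, 109, 112, 140, 143, 146, 147, 156, 164, 165, 166
The 2 values of 109 occupy positions 1–2 → average rank (1+2)/2 = 1.5.
K has value 109 mmHg → rank 1.5.

1.5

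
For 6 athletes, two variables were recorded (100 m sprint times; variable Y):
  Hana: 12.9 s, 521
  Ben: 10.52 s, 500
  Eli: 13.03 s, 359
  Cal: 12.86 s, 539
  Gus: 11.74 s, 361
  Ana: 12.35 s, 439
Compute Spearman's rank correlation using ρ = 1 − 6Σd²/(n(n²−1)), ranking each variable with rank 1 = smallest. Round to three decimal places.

-0.086

Ranks of variable 1: 5, 1, 6, 4, 2, 3
Ranks of variable 2: 5, 4, 1, 6, 2, 3
d = r₁ − r₂: 0, -3, 5, -2, 0, 0
d²: 0, 9, 25, 4, 0, 0; Σd² = 38
ρ = 1 − 6·38/(6·35) = 1 − 228/210 = -0.086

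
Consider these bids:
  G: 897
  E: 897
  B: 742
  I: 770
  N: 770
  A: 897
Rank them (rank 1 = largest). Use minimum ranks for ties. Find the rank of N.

4

Sorted (descending): 897, 897, 897, 770, 770, 742
The 3 values of 897 occupy positions 1–3 → each gets rank 1.
The 2 values of 770 occupy positions 4–5 → each gets rank 4.
N has value 770 → rank 4.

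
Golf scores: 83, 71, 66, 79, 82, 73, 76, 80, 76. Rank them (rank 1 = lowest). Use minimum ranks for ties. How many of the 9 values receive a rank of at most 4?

5

Sorted (ascending): 66, 71, 73, 76, 76, 79, 80, 82, 83
The 2 values of 76 occupy positions 4–5 → each gets rank 4.
Ranks ≤ 4: {1, 2, 3, 4, 4} → 5 values.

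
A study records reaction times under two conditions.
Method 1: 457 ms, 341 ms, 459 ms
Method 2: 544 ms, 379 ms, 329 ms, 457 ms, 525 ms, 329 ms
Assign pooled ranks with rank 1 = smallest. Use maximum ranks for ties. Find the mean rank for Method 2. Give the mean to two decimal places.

Sorted (ascending): 329, 329, 341, 379, 457, 457, 459, 525, 544
The 2 values of 329 occupy positions 1–2 → each gets rank 2.
The 2 values of 457 occupy positions 5–6 → each gets rank 6.
Method 2 values → pooled ranks: 544→9, 379→4, 329→2, 457→6, 525→8, 329→2
Mean rank = (9 + 4 + 2 + 6 + 8 + 2) / 6 = 5.17

5.17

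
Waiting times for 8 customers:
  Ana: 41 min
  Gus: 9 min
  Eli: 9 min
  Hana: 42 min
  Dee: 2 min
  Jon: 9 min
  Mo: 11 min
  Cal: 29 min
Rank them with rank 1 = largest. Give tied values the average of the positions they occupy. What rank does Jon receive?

Sorted (descending): 42, 41, 29, 11, 9, 9, 9, 2
The 3 values of 9 occupy positions 5–7 → average rank 6.
Jon has value 9 min → rank 6.

6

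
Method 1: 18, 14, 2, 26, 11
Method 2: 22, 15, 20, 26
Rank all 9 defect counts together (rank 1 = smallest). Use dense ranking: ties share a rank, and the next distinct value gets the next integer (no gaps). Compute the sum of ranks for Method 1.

19

Sorted (ascending): 2, 11, 14, 15, 18, 20, 22, 26, 26
The 2 values of 26 share dense rank 8.
Remaining distinct values take the next consecutive integers.
Method 1 values → pooled ranks: 18→5, 14→3, 2→1, 26→8, 11→2
Rank sum = 5 + 3 + 1 + 8 + 2 = 19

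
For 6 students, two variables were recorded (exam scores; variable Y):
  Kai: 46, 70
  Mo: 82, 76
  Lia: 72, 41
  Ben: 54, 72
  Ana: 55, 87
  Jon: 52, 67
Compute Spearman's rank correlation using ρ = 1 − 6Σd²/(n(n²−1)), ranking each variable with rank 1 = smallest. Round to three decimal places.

0.257

Ranks of variable 1: 1, 6, 5, 3, 4, 2
Ranks of variable 2: 3, 5, 1, 4, 6, 2
d = r₁ − r₂: -2, 1, 4, -1, -2, 0
d²: 4, 1, 16, 1, 4, 0; Σd² = 26
ρ = 1 − 6·26/(6·35) = 1 − 156/210 = 0.257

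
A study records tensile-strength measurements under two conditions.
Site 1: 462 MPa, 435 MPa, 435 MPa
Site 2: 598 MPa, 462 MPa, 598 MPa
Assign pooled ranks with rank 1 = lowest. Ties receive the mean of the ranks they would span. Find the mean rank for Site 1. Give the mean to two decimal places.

Sorted (ascending): 435, 435, 462, 462, 598, 598
The 2 values of 435 occupy positions 1–2 → average rank (1+2)/2 = 1.5.
The 2 values of 462 occupy positions 3–4 → average rank (3+4)/2 = 3.5.
The 2 values of 598 occupy positions 5–6 → average rank (5+6)/2 = 5.5.
Site 1 values → pooled ranks: 462→3.5, 435→1.5, 435→1.5
Mean rank = (3.5 + 1.5 + 1.5) / 3 = 2.17

2.17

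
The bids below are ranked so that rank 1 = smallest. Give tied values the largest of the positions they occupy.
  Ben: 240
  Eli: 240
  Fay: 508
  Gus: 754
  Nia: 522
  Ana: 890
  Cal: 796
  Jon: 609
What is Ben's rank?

Sorted (ascending): 240, 240, 508, 522, 609, 754, 796, 890
The 2 values of 240 occupy positions 1–2 → each gets rank 2.
Ben has value 240 → rank 2.

2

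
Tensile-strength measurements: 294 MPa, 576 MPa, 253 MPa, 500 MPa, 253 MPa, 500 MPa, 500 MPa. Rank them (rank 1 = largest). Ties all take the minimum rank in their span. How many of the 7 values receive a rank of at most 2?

4

Sorted (descending): 576, 500, 500, 500, 294, 253, 253
The 3 values of 500 occupy positions 2–4 → each gets rank 2.
The 2 values of 253 occupy positions 6–7 → each gets rank 6.
Ranks ≤ 2: {1, 2, 2, 2} → 4 values.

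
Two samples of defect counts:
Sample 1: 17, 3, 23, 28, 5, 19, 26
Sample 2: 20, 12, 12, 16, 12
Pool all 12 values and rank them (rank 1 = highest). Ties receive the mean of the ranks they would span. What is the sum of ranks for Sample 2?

38

Sorted (descending): 28, 26, 23, 20, 19, 17, 16, 12, 12, 12, 5, 3
The 3 values of 12 occupy positions 8–10 → average rank 9.
Sample 2 values → pooled ranks: 20→4, 12→9, 12→9, 16→7, 12→9
Rank sum = 4 + 9 + 9 + 7 + 9 = 38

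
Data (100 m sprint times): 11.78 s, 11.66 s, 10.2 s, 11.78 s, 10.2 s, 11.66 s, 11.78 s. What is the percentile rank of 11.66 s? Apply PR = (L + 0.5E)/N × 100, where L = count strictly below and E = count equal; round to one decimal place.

42.9

N = 7.
Strictly below 11.66: 2. Equal to 11.66: 2.
PR = (2 + 0.5·2)/7 × 100 = 42.9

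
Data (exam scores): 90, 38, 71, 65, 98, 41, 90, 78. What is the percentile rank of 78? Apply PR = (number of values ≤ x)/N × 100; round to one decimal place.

62.5

N = 8.
Strictly below 78: 4. Equal to 78: 1.
PR = 5/8 × 100 = 62.5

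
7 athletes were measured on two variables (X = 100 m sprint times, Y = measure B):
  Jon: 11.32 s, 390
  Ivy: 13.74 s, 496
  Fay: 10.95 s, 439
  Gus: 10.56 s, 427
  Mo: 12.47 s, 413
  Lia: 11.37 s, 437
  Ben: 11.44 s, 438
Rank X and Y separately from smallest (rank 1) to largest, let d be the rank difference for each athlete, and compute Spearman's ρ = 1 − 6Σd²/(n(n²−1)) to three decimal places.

Ranks of variable 1: 3, 7, 2, 1, 6, 4, 5
Ranks of variable 2: 1, 7, 6, 3, 2, 4, 5
d = r₁ − r₂: 2, 0, -4, -2, 4, 0, 0
d²: 4, 0, 16, 4, 16, 0, 0; Σd² = 40
ρ = 1 − 6·40/(7·48) = 1 − 240/336 = 0.286

0.286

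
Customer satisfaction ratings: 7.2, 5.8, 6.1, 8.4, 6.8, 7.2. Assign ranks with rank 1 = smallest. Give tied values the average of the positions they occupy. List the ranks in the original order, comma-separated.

4.5, 1, 2, 6, 3, 4.5

Sorted (ascending): 5.8, 6.1, 6.8, 7.2, 7.2, 8.4
The 2 values of 7.2 occupy positions 4–5 → average rank (4+5)/2 = 4.5.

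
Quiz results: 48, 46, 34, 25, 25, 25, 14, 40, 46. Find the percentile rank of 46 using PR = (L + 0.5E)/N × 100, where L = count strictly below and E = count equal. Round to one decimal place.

77.8

N = 9.
Strictly below 46: 6. Equal to 46: 2.
PR = (6 + 0.5·2)/9 × 100 = 77.8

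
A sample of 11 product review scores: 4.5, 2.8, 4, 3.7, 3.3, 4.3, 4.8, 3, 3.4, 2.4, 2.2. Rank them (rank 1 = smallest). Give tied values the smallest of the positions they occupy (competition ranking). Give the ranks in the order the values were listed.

Sorted (ascending): 2.2, 2.4, 2.8, 3, 3.3, 3.4, 3.7, 4, 4.3, 4.5, 4.8
No ties — each value takes its position as its rank.

10, 3, 8, 7, 5, 9, 11, 4, 6, 2, 1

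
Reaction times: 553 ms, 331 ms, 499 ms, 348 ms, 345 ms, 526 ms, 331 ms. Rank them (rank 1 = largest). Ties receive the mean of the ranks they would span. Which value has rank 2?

Sorted (descending): 553, 526, 499, 348, 345, 331, 331
The 2 values of 331 occupy positions 6–7 → average rank (6+7)/2 = 6.5.
Rank 2 → value 526.

526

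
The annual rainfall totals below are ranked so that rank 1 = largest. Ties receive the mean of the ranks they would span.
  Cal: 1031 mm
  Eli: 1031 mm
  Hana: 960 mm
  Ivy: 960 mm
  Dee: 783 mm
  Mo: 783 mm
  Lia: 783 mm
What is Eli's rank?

1.5

Sorted (descending): 1031, 1031, 960, 960, 783, 783, 783
The 2 values of 1031 occupy positions 1–2 → average rank (1+2)/2 = 1.5.
The 2 values of 960 occupy positions 3–4 → average rank (3+4)/2 = 3.5.
The 3 values of 783 occupy positions 5–7 → average rank 6.
Eli has value 1031 mm → rank 1.5.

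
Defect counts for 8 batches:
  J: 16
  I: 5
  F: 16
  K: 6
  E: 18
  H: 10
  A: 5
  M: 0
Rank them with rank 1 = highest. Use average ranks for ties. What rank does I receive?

Sorted (descending): 18, 16, 16, 10, 6, 5, 5, 0
The 2 values of 16 occupy positions 2–3 → average rank (2+3)/2 = 2.5.
The 2 values of 5 occupy positions 6–7 → average rank (6+7)/2 = 6.5.
I has value 5 → rank 6.5.

6.5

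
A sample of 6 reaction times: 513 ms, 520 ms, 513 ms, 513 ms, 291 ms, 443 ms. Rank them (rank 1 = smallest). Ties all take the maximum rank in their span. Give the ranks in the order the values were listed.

Sorted (ascending): 291, 443, 513, 513, 513, 520
The 3 values of 513 occupy positions 3–5 → each gets rank 5.

5, 6, 5, 5, 1, 2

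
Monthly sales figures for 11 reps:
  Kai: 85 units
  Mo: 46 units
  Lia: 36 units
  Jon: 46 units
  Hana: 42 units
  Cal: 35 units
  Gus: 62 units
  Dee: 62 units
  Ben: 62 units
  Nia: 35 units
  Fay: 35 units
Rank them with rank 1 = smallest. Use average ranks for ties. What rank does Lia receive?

Sorted (ascending): 35, 35, 35, 36, 42, 46, 46, 62, 62, 62, 85
The 3 values of 35 occupy positions 1–3 → average rank 2.
The 2 values of 46 occupy positions 6–7 → average rank (6+7)/2 = 6.5.
The 3 values of 62 occupy positions 8–10 → average rank 9.
Lia has value 36 units → rank 4.

4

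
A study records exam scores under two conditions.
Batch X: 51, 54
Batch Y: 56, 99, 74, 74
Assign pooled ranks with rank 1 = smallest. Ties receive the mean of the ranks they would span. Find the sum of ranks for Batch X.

Sorted (ascending): 51, 54, 56, 74, 74, 99
The 2 values of 74 occupy positions 4–5 → average rank (4+5)/2 = 4.5.
Batch X values → pooled ranks: 51→1, 54→2
Rank sum = 1 + 2 = 3

3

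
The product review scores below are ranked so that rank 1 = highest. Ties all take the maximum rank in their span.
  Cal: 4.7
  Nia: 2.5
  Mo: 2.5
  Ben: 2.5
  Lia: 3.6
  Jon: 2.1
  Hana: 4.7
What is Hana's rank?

Sorted (descending): 4.7, 4.7, 3.6, 2.5, 2.5, 2.5, 2.1
The 2 values of 4.7 occupy positions 1–2 → each gets rank 2.
The 3 values of 2.5 occupy positions 4–6 → each gets rank 6.
Hana has value 4.7 → rank 2.

2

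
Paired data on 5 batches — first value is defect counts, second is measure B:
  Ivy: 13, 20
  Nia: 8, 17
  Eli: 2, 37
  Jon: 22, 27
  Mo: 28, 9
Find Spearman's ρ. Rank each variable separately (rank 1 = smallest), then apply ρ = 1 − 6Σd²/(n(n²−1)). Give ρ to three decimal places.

-0.600

Ranks of variable 1: 3, 2, 1, 4, 5
Ranks of variable 2: 3, 2, 5, 4, 1
d = r₁ − r₂: 0, 0, -4, 0, 4
d²: 0, 0, 16, 0, 16; Σd² = 32
ρ = 1 − 6·32/(5·24) = 1 − 192/120 = -0.600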